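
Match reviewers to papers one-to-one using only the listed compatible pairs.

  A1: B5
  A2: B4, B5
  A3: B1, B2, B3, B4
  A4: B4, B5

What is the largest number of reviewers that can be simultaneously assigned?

3

Unit-capacity flow: source→left, listed edges, right→sink; max matching = max flow.
Augmenting path A1→B5 (+1); matched 1.
Augmenting path A2→B4 (+1); matched 2.
Augmenting path A3→B1 (+1); matched 3.
No augmenting path remains; maximum matching = 3.
König certificate: {A3, B4, B5} is a vertex cover of size 3 (every listed pair touches it), so no matching can be larger.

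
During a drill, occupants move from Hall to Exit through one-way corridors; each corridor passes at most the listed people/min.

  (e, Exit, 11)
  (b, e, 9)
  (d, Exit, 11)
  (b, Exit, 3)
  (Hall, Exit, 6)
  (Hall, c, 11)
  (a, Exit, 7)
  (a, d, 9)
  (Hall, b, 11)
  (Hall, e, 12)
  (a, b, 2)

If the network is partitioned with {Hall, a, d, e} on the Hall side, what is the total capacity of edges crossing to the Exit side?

Edges leaving {Hall, a, d, e}: Hall→b (11), Hall→c (11), Hall→Exit (6), a→b (2), a→Exit (7), d→Exit (11), e→Exit (11).
Cut capacity = 11 + 11 + 6 + 2 + 7 + 11 + 11 = 59.

59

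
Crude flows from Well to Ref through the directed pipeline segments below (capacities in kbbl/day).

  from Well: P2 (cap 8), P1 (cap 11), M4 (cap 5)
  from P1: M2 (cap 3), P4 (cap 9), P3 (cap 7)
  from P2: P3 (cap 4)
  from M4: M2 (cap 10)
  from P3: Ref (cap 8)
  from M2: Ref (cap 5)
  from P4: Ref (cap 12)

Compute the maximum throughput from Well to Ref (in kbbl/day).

20

Augment Well→P1→P3→Ref: bottleneck 7, flow now 7.
Augment Well→P1→M2→Ref: bottleneck 3, flow now 10.
Augment Well→P1→P4→Ref: bottleneck 1, flow now 11.
Augment Well→P2→P3→Ref: bottleneck 1, flow now 12.
Augment Well→M4→M2→Ref: bottleneck 2, flow now 14.
Augment Well→P2→P3→P1→P4→Ref: bottleneck 3, flow now 17. (uses reverse residual edge)
Augment Well→M4→M2→P1→P4→Ref: bottleneck 3, flow now 20. (uses reverse residual edge)
No augmenting path remains; maximum flow = 20.
In the residual graph, reachable from Well: {Well, P2}.
Min-cut edges: Well→P1 (11), Well→M4 (5), P2→P3 (4); capacity 11 + 5 + 4 = 20.
This cut is saturated, so no flow can exceed 20.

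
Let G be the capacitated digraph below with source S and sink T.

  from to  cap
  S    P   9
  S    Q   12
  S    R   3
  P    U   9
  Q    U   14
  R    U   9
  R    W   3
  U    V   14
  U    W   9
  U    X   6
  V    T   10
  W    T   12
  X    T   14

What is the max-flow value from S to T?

24

Augment S→R→W→T: bottleneck 3, flow now 3.
Augment S→P→U→V→T: bottleneck 9, flow now 12.
Augment S→Q→U→V→T: bottleneck 1, flow now 13.
Augment S→Q→U→W→T: bottleneck 9, flow now 22.
Augment S→Q→U→X→T: bottleneck 2, flow now 24.
No augmenting path remains; maximum flow = 24.
In the residual graph, reachable from S: {S}.
Min-cut edges: S→P (9), S→Q (12), S→R (3); capacity 9 + 12 + 3 = 24.
This cut is saturated, so no flow can exceed 24.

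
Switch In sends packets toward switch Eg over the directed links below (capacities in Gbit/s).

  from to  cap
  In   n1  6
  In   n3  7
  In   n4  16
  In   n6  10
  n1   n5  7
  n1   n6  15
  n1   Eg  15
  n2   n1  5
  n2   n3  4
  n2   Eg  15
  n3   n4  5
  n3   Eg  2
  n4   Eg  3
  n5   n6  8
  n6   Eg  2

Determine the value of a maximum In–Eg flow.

Augment In→n1→Eg: bottleneck 6, flow now 6.
Augment In→n3→Eg: bottleneck 2, flow now 8.
Augment In→n4→Eg: bottleneck 3, flow now 11.
Augment In→n6→Eg: bottleneck 2, flow now 13.
No augmenting path remains; maximum flow = 13.
In the residual graph, reachable from In: {In, n3, n4, n6}.
Min-cut edges: In→n1 (6), n3→Eg (2), n4→Eg (3), n6→Eg (2); capacity 6 + 2 + 3 + 2 = 13.
This cut is saturated, so no flow can exceed 13.

13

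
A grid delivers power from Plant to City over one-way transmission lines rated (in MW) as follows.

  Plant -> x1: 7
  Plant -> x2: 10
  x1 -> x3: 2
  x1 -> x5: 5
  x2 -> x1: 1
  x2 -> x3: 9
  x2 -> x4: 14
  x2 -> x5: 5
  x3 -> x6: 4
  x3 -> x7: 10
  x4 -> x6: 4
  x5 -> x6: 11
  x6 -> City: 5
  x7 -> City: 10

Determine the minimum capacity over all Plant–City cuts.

Augment Plant→x1→x3→x6→City: bottleneck 2, flow now 2.
Augment Plant→x1→x5→x6→City: bottleneck 3, flow now 5.
Augment Plant→x2→x3→x7→City: bottleneck 9, flow now 14.
Augment Plant→x1→x5→x6→x3→x7→City: bottleneck 1, flow now 15. (uses reverse residual edge)
No augmenting path remains; maximum flow = 15.
By max-flow min-cut, the minimum cut capacity equals the max flow.
In the residual graph, reachable from Plant: {Plant, x1, x2, x3, x4, x5, x6}.
Min-cut edges: x3→x7 (10), x6→City (5); capacity 10 + 5 = 15.

15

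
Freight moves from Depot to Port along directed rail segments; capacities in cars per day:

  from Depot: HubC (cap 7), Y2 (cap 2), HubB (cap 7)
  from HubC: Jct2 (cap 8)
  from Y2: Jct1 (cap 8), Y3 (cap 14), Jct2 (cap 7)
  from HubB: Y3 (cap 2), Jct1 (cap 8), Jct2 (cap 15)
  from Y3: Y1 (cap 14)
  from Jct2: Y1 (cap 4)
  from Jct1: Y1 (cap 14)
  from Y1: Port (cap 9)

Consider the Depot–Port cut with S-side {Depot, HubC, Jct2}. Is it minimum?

Given cut capacity: 2 + 7 + 4 = 13.
Augment Depot→HubC→Jct2→Y1→Port: bottleneck 4, flow now 4.
Augment Depot→Y2→Y3→Y1→Port: bottleneck 2, flow now 6.
Augment Depot→HubB→Y3→Y1→Port: bottleneck 2, flow now 8.
Augment Depot→HubB→Jct1→Y1→Port: bottleneck 1, flow now 9.
No augmenting path remains; maximum flow = 9.
In the residual graph, reachable from Depot: {Depot, HubC, Y2, HubB, Y3, Jct2, Jct1, Y1}.
Min-cut edges: Y1→Port (9); capacity 9 = 9.
Cut capacity 13 exceeds the max flow 9, so it is not minimum.

No — its capacity is 13, but the minimum cut has capacity 9.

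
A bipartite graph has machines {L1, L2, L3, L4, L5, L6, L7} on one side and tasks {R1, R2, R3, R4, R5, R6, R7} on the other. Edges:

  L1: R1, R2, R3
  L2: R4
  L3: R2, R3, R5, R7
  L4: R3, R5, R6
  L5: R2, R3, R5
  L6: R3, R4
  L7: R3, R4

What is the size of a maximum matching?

6

Unit-capacity flow: source→left, listed edges, right→sink; max matching = max flow.
Augmenting path L1→R1 (+1); matched 1.
Augmenting path L2→R4 (+1); matched 2.
Augmenting path L3→R2 (+1); matched 3.
Augmenting path L4→R3 (+1); matched 4.
Augmenting path L5→R5 (+1); matched 5.
Augmenting path L6→R3→L4→R6 (+1); matched 6.
No augmenting path remains; maximum matching = 6.
König certificate: {L1, L3, L4, L5, R3, R4} is a vertex cover of size 6 (every listed pair touches it), so no matching can be larger.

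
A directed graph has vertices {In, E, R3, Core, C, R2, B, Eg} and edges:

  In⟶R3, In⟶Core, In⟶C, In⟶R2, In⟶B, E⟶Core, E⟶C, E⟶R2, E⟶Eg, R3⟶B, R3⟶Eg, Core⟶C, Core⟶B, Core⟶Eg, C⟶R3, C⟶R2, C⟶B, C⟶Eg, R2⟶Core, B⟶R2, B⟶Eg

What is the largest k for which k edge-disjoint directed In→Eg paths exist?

4

Assign every edge capacity 1; by Menger, the answer equals the max flow.
Path In→R3→Eg (+1); total 1.
Path In→Core→Eg (+1); total 2.
Path In→C→Eg (+1); total 3.
Path In→B→Eg (+1); total 4.
No residual In→Eg path; max flow = 4.
Certifying cut of size 4: {B→Eg, C→Eg, Core→Eg, R3→Eg}.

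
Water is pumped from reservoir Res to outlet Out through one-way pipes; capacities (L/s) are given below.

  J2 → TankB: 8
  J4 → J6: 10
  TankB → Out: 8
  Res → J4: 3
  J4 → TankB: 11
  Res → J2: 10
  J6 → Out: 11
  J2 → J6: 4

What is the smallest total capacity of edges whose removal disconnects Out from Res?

13

Augment Res→J2→J6→Out: bottleneck 4, flow now 4.
Augment Res→J2→TankB→Out: bottleneck 6, flow now 10.
Augment Res→J4→J6→Out: bottleneck 3, flow now 13.
No augmenting path remains; maximum flow = 13.
By max-flow min-cut, the minimum cut capacity equals the max flow.
In the residual graph, reachable from Res: {Res}.
Min-cut edges: Res→J2 (10), Res→J4 (3); capacity 10 + 3 = 13.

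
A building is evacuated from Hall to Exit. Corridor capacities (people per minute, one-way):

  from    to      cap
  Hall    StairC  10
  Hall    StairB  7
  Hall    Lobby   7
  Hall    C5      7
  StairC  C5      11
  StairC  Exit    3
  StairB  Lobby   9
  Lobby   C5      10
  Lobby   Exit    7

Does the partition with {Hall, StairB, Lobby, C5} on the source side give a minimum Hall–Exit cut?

Given cut capacity: 10 + 7 = 17.
Augment Hall→StairC→Exit: bottleneck 3, flow now 3.
Augment Hall→Lobby→Exit: bottleneck 7, flow now 10.
No augmenting path remains; maximum flow = 10.
In the residual graph, reachable from Hall: {Hall, StairC, StairB, Lobby, C5}.
Min-cut edges: StairC→Exit (3), Lobby→Exit (7); capacity 3 + 7 = 10.
Cut capacity 17 exceeds the max flow 10, so it is not minimum.

No — its capacity is 17, but the minimum cut has capacity 10.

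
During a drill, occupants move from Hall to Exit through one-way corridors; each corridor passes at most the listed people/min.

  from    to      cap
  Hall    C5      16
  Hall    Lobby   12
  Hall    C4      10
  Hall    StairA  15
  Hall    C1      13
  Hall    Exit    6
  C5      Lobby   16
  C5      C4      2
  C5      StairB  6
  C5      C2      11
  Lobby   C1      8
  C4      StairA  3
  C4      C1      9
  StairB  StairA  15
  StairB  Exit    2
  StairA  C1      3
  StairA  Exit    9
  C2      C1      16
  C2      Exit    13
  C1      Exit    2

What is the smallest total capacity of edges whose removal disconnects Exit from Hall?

Augment Hall→Exit: bottleneck 6, flow now 6.
Augment Hall→StairA→Exit: bottleneck 9, flow now 15.
Augment Hall→C1→Exit: bottleneck 2, flow now 17.
Augment Hall→C5→StairB→Exit: bottleneck 2, flow now 19.
Augment Hall→C5→C2→Exit: bottleneck 11, flow now 30.
No augmenting path remains; maximum flow = 30.
By max-flow min-cut, the minimum cut capacity equals the max flow.
In the residual graph, reachable from Hall: {Hall, C5, Lobby, C4, StairB, StairA, C1}.
Min-cut edges: Hall→Exit (6), C5→C2 (11), StairB→Exit (2), StairA→Exit (9), C1→Exit (2); capacity 6 + 11 + 2 + 9 + 2 = 30.

30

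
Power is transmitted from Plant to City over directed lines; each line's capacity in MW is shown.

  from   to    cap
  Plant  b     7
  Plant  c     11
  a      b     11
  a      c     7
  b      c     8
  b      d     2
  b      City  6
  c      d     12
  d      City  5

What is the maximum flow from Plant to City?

11

Augment Plant→b→City: bottleneck 6, flow now 6.
Augment Plant→b→d→City: bottleneck 1, flow now 7.
Augment Plant→c→d→City: bottleneck 4, flow now 11.
No augmenting path remains; maximum flow = 11.
In the residual graph, reachable from Plant: {Plant, b, c, d}.
Min-cut edges: b→City (6), d→City (5); capacity 6 + 5 = 11.
This cut is saturated, so no flow can exceed 11.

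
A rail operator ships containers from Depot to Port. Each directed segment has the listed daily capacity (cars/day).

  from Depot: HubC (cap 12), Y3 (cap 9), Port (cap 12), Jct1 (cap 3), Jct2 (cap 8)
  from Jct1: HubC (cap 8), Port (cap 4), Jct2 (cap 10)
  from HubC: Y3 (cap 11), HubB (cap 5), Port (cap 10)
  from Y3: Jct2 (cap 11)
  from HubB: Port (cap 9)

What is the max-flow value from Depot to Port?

27

Augment Depot→Port: bottleneck 12, flow now 12.
Augment Depot→Jct1→Port: bottleneck 3, flow now 15.
Augment Depot→HubC→Port: bottleneck 10, flow now 25.
Augment Depot→HubC→HubB→Port: bottleneck 2, flow now 27.
No augmenting path remains; maximum flow = 27.
In the residual graph, reachable from Depot: {Depot, Y3, Jct2}.
Min-cut edges: Depot→Jct1 (3), Depot→HubC (12), Depot→Port (12); capacity 3 + 12 + 12 = 27.
This cut is saturated, so no flow can exceed 27.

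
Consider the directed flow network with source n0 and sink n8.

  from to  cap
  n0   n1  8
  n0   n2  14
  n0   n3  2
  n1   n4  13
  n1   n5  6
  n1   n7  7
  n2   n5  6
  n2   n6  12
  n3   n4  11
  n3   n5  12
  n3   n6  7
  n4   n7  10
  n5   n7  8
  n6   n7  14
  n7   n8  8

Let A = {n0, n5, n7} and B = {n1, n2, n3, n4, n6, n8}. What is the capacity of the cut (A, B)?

32

Edges leaving {n0, n5, n7}: n0→n1 (8), n0→n2 (14), n0→n3 (2), n7→n8 (8).
Cut capacity = 8 + 14 + 2 + 8 = 32.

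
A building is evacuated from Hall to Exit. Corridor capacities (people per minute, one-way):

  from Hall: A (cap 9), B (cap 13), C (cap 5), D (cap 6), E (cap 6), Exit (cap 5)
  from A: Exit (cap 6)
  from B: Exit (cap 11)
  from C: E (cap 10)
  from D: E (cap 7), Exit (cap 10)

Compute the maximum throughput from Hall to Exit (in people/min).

Augment Hall→Exit: bottleneck 5, flow now 5.
Augment Hall→A→Exit: bottleneck 6, flow now 11.
Augment Hall→B→Exit: bottleneck 11, flow now 22.
Augment Hall→D→Exit: bottleneck 6, flow now 28.
No augmenting path remains; maximum flow = 28.
In the residual graph, reachable from Hall: {Hall, A, B, C, E}.
Min-cut edges: Hall→D (6), Hall→Exit (5), A→Exit (6), B→Exit (11); capacity 6 + 5 + 6 + 11 = 28.
This cut is saturated, so no flow can exceed 28.

28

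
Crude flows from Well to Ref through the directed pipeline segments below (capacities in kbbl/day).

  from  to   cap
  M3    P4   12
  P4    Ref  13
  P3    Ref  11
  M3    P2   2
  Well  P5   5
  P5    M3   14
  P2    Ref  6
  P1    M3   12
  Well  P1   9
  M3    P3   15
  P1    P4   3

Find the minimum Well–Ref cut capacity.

Augment Well→P1→P4→Ref: bottleneck 3, flow now 3.
Augment Well→P1→M3→P2→Ref: bottleneck 2, flow now 5.
Augment Well→P1→M3→P3→Ref: bottleneck 4, flow now 9.
Augment Well→P5→M3→P3→Ref: bottleneck 5, flow now 14.
No augmenting path remains; maximum flow = 14.
By max-flow min-cut, the minimum cut capacity equals the max flow.
In the residual graph, reachable from Well: {Well}.
Min-cut edges: Well→P1 (9), Well→P5 (5); capacity 9 + 5 = 14.

14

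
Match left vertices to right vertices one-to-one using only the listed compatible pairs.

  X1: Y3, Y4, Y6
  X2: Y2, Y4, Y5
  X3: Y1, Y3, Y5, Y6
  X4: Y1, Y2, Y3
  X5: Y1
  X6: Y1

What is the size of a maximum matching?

Unit-capacity flow: source→left, listed edges, right→sink; max matching = max flow.
Augmenting path X1→Y3 (+1); matched 1.
Augmenting path X2→Y2 (+1); matched 2.
Augmenting path X3→Y1 (+1); matched 3.
Augmenting path X4→Y1→X3→Y5 (+1); matched 4.
Augmenting path X5→Y1→X4→Y2→X2→Y4 (+1); matched 5.
No augmenting path remains; maximum matching = 5.
König certificate: {X1, X2, X3, X4, Y1} is a vertex cover of size 5 (every listed pair touches it), so no matching can be larger.

5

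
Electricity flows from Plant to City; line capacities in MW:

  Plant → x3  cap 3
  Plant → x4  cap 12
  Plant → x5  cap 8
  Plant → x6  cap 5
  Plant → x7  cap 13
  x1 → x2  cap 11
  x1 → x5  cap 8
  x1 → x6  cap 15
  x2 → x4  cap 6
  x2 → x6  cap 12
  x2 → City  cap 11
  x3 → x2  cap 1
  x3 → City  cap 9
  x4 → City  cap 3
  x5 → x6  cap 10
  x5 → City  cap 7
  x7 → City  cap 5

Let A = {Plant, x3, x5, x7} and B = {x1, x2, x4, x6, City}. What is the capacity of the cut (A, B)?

49

Edges leaving {Plant, x3, x5, x7}: Plant→x4 (12), Plant→x6 (5), x3→x2 (1), x3→City (9), x5→x6 (10), x5→City (7), x7→City (5).
Cut capacity = 12 + 5 + 1 + 9 + 10 + 7 + 5 = 49.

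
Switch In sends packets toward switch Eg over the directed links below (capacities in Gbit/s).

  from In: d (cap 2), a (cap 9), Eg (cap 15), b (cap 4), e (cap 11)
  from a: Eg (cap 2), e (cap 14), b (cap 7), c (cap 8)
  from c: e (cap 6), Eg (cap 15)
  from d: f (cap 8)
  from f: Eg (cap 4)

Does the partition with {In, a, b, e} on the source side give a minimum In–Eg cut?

No — its capacity is 27, but the minimum cut has capacity 26.

Given cut capacity: 2 + 15 + 8 + 2 = 27.
Augment In→Eg: bottleneck 15, flow now 15.
Augment In→a→Eg: bottleneck 2, flow now 17.
Augment In→a→c→Eg: bottleneck 7, flow now 24.
Augment In→d→f→Eg: bottleneck 2, flow now 26.
No augmenting path remains; maximum flow = 26.
In the residual graph, reachable from In: {In, b, e}.
Min-cut edges: In→a (9), In→d (2), In→Eg (15); capacity 9 + 2 + 15 = 26.
Cut capacity 27 exceeds the max flow 26, so it is not minimum.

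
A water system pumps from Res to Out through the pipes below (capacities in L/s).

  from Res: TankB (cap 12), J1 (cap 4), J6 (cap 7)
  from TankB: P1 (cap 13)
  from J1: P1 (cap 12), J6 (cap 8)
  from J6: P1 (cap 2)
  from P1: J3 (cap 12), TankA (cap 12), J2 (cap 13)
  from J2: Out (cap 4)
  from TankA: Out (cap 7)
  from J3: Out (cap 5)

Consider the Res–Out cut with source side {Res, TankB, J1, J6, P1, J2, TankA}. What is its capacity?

23

Edges leaving {Res, TankB, J1, J6, P1, J2, TankA}: P1→J3 (12), J2→Out (4), TankA→Out (7).
Cut capacity = 12 + 4 + 7 = 23.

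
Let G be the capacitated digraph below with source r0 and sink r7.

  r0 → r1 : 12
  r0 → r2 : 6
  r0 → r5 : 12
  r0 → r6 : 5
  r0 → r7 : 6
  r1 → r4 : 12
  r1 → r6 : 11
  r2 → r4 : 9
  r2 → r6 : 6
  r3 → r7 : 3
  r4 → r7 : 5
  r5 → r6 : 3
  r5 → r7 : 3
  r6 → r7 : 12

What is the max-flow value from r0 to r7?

26

Augment r0→r7: bottleneck 6, flow now 6.
Augment r0→r5→r7: bottleneck 3, flow now 9.
Augment r0→r6→r7: bottleneck 5, flow now 14.
Augment r0→r1→r4→r7: bottleneck 5, flow now 19.
Augment r0→r1→r6→r7: bottleneck 7, flow now 26.
No augmenting path remains; maximum flow = 26.
In the residual graph, reachable from r0: {r0, r1, r2, r4, r5, r6}.
Min-cut edges: r0→r7 (6), r4→r7 (5), r5→r7 (3), r6→r7 (12); capacity 6 + 5 + 3 + 12 = 26.
This cut is saturated, so no flow can exceed 26.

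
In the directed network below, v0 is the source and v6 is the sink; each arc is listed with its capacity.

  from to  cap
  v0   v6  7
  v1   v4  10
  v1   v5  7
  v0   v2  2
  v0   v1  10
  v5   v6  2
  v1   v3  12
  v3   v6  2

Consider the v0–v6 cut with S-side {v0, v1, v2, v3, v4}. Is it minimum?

No — its capacity is 16, but the minimum cut has capacity 11.

Given cut capacity: 7 + 7 + 2 = 16.
Augment v0→v6: bottleneck 7, flow now 7.
Augment v0→v1→v3→v6: bottleneck 2, flow now 9.
Augment v0→v1→v5→v6: bottleneck 2, flow now 11.
No augmenting path remains; maximum flow = 11.
In the residual graph, reachable from v0: {v0, v1, v2, v3, v4, v5}.
Min-cut edges: v0→v6 (7), v3→v6 (2), v5→v6 (2); capacity 7 + 2 + 2 = 11.
Cut capacity 16 exceeds the max flow 11, so it is not minimum.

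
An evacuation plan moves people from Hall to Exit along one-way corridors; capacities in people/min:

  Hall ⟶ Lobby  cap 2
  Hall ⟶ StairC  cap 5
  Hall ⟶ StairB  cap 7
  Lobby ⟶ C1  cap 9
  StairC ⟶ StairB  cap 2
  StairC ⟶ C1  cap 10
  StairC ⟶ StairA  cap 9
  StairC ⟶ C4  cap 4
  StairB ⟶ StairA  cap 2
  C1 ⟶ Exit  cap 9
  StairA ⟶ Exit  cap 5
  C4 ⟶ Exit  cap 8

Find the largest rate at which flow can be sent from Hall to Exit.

9

Augment Hall→Lobby→C1→Exit: bottleneck 2, flow now 2.
Augment Hall→StairC→C1→Exit: bottleneck 5, flow now 7.
Augment Hall→StairB→StairA→Exit: bottleneck 2, flow now 9.
No augmenting path remains; maximum flow = 9.
In the residual graph, reachable from Hall: {Hall, StairB}.
Min-cut edges: Hall→Lobby (2), Hall→StairC (5), StairB→StairA (2); capacity 2 + 5 + 2 = 9.
This cut is saturated, so no flow can exceed 9.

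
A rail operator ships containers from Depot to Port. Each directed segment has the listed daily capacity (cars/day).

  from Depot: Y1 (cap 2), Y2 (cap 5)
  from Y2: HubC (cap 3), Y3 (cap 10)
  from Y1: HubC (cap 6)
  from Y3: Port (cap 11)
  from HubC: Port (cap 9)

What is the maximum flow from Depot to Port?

Augment Depot→Y2→Y3→Port: bottleneck 5, flow now 5.
Augment Depot→Y1→HubC→Port: bottleneck 2, flow now 7.
No augmenting path remains; maximum flow = 7.
In the residual graph, reachable from Depot: {Depot}.
Min-cut edges: Depot→Y2 (5), Depot→Y1 (2); capacity 5 + 2 = 7.
This cut is saturated, so no flow can exceed 7.

7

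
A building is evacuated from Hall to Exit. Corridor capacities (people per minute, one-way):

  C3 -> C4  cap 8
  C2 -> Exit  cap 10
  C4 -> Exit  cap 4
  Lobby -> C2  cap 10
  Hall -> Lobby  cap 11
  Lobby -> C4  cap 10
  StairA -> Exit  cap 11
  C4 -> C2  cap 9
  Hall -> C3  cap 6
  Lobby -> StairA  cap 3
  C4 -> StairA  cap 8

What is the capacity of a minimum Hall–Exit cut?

17

Augment Hall→C3→C4→Exit: bottleneck 4, flow now 4.
Augment Hall→Lobby→StairA→Exit: bottleneck 3, flow now 7.
Augment Hall→Lobby→C2→Exit: bottleneck 8, flow now 15.
Augment Hall→C3→C4→StairA→Exit: bottleneck 2, flow now 17.
No augmenting path remains; maximum flow = 17.
By max-flow min-cut, the minimum cut capacity equals the max flow.
In the residual graph, reachable from Hall: {Hall}.
Min-cut edges: Hall→C3 (6), Hall→Lobby (11); capacity 6 + 11 = 17.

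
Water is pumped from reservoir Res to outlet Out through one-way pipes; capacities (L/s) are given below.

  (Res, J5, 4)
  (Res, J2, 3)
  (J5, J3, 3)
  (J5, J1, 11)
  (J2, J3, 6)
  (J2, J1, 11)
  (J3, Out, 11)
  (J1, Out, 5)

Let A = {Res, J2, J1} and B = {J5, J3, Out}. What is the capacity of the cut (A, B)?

Edges leaving {Res, J2, J1}: Res→J5 (4), J2→J3 (6), J1→Out (5).
Cut capacity = 4 + 6 + 5 = 15.

15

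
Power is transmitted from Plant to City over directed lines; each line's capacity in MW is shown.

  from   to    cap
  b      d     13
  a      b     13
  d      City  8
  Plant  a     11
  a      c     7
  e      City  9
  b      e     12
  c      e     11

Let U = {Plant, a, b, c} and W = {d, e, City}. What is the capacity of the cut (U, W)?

36

Edges leaving {Plant, a, b, c}: b→d (13), b→e (12), c→e (11).
Cut capacity = 13 + 12 + 11 = 36.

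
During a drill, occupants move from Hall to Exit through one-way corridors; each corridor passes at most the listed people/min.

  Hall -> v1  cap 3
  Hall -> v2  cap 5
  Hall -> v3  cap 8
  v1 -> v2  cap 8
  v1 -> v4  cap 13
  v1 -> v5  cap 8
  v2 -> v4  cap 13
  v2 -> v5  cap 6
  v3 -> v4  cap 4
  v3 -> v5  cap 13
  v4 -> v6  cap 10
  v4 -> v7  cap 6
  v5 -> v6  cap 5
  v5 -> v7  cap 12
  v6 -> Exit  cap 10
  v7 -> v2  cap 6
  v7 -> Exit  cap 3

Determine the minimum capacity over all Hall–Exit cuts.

Augment Hall→v1→v4→v6→Exit: bottleneck 3, flow now 3.
Augment Hall→v2→v4→v6→Exit: bottleneck 5, flow now 8.
Augment Hall→v3→v4→v6→Exit: bottleneck 2, flow now 10.
Augment Hall→v3→v4→v7→Exit: bottleneck 2, flow now 12.
Augment Hall→v3→v5→v7→Exit: bottleneck 1, flow now 13.
No augmenting path remains; maximum flow = 13.
By max-flow min-cut, the minimum cut capacity equals the max flow.
In the residual graph, reachable from Hall: {Hall, v1, v2, v3, v4, v5, v6, v7}.
Min-cut edges: v6→Exit (10), v7→Exit (3); capacity 10 + 3 = 13.

13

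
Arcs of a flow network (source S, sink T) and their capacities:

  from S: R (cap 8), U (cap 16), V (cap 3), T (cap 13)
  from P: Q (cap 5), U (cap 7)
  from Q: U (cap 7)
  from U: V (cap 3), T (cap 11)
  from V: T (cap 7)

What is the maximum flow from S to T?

Augment S→T: bottleneck 13, flow now 13.
Augment S→U→T: bottleneck 11, flow now 24.
Augment S→V→T: bottleneck 3, flow now 27.
Augment S→U→V→T: bottleneck 3, flow now 30.
No augmenting path remains; maximum flow = 30.
In the residual graph, reachable from S: {S, R, U}.
Min-cut edges: S→V (3), S→T (13), U→V (3), U→T (11); capacity 3 + 13 + 3 + 11 = 30.
This cut is saturated, so no flow can exceed 30.

30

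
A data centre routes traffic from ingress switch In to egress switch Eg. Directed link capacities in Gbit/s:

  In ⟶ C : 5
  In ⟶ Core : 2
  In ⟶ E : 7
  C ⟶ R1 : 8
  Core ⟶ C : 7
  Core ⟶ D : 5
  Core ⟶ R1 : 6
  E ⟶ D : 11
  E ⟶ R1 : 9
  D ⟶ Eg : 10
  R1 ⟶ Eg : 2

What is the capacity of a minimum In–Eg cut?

11

Augment In→C→R1→Eg: bottleneck 2, flow now 2.
Augment In→Core→D→Eg: bottleneck 2, flow now 4.
Augment In→E→D→Eg: bottleneck 7, flow now 11.
No augmenting path remains; maximum flow = 11.
By max-flow min-cut, the minimum cut capacity equals the max flow.
In the residual graph, reachable from In: {In, C, R1}.
Min-cut edges: In→Core (2), In→E (7), R1→Eg (2); capacity 2 + 7 + 2 = 11.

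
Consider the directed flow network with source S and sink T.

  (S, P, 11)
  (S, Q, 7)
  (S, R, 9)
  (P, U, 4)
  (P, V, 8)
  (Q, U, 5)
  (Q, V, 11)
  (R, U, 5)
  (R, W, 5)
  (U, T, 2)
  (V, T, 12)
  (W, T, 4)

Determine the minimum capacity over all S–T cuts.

18

Augment S→P→U→T: bottleneck 2, flow now 2.
Augment S→P→V→T: bottleneck 8, flow now 10.
Augment S→Q→V→T: bottleneck 4, flow now 14.
Augment S→R→W→T: bottleneck 4, flow now 18.
No augmenting path remains; maximum flow = 18.
By max-flow min-cut, the minimum cut capacity equals the max flow.
In the residual graph, reachable from S: {S, P, Q, R, U, V, W}.
Min-cut edges: U→T (2), V→T (12), W→T (4); capacity 2 + 12 + 4 = 18.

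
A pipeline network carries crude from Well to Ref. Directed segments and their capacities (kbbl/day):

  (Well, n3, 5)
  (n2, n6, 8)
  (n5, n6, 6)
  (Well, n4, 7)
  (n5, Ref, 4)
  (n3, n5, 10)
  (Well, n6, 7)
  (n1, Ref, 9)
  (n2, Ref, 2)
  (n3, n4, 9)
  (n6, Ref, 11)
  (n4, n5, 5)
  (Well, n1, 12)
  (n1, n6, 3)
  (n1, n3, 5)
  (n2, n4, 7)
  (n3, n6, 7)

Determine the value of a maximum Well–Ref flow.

24

Augment Well→n1→Ref: bottleneck 9, flow now 9.
Augment Well→n6→Ref: bottleneck 7, flow now 16.
Augment Well→n1→n6→Ref: bottleneck 3, flow now 19.
Augment Well→n3→n5→Ref: bottleneck 4, flow now 23.
Augment Well→n3→n6→Ref: bottleneck 1, flow now 24.
No augmenting path remains; maximum flow = 24.
In the residual graph, reachable from Well: {Well, n1, n3, n4, n5, n6}.
Min-cut edges: n1→Ref (9), n5→Ref (4), n6→Ref (11); capacity 9 + 4 + 11 = 24.
This cut is saturated, so no flow can exceed 24.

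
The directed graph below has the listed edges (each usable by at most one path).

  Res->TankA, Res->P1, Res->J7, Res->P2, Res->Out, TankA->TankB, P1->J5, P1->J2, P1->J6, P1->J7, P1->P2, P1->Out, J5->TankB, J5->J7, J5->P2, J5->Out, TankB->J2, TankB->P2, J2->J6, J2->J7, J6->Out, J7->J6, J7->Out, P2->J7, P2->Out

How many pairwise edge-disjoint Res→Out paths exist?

5

Assign every edge capacity 1; by Menger, the answer equals the max flow.
Path Res→Out (+1); total 1.
Path Res→P1→Out (+1); total 2.
Path Res→J7→Out (+1); total 3.
Path Res→P2→Out (+1); total 4.
Path Res→TankA→TankB→J2→J6→Out (+1); total 5.
No residual Res→Out path; max flow = 5.
Certifying cut of size 5: {Res→J7, Res→Out, Res→P1, Res→P2, Res→TankA}.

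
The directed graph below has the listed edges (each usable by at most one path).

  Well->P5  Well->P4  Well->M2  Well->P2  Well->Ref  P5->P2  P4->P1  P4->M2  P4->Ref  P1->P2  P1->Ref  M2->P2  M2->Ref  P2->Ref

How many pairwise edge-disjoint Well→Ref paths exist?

Assign every edge capacity 1; by Menger, the answer equals the max flow.
Path Well→Ref (+1); total 1.
Path Well→P4→Ref (+1); total 2.
Path Well→M2→Ref (+1); total 3.
Path Well→P2→Ref (+1); total 4.
No residual Well→Ref path; max flow = 4.
Certifying cut of size 4: {P2→Ref, Well→M2, Well→P4, Well→Ref}.

4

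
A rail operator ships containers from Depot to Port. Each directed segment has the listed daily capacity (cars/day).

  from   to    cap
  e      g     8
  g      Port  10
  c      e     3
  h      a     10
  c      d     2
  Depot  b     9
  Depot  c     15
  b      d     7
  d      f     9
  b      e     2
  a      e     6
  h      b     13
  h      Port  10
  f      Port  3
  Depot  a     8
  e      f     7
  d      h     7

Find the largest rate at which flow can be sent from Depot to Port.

Augment Depot→a→e→f→Port: bottleneck 3, flow now 3.
Augment Depot→a→e→g→Port: bottleneck 3, flow now 6.
Augment Depot→b→d→h→Port: bottleneck 7, flow now 13.
Augment Depot→b→e→g→Port: bottleneck 2, flow now 15.
Augment Depot→c→e→g→Port: bottleneck 3, flow now 18.
No augmenting path remains; maximum flow = 18.
In the residual graph, reachable from Depot: {Depot, a, b, c, d, e, f}.
Min-cut edges: d→h (7), e→g (8), f→Port (3); capacity 7 + 8 + 3 = 18.
This cut is saturated, so no flow can exceed 18.

18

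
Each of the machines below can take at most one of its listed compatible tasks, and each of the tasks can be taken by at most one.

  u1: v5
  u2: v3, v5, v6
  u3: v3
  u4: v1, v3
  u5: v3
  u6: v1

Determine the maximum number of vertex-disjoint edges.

Unit-capacity flow: source→left, listed edges, right→sink; max matching = max flow.
Augmenting path u1→v5 (+1); matched 1.
Augmenting path u2→v3 (+1); matched 2.
Augmenting path u4→v1 (+1); matched 3.
Augmenting path u3→v3→u2→v6 (+1); matched 4.
No augmenting path remains; maximum matching = 4.
König certificate: {u1, u2, v1, v3} is a vertex cover of size 4 (every listed pair touches it), so no matching can be larger.

4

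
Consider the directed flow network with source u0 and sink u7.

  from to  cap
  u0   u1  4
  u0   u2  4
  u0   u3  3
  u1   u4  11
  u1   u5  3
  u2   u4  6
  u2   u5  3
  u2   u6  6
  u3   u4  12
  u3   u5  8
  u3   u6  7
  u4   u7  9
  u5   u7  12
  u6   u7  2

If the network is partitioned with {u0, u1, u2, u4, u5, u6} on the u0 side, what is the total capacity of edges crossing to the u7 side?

Edges leaving {u0, u1, u2, u4, u5, u6}: u0→u3 (3), u4→u7 (9), u5→u7 (12), u6→u7 (2).
Cut capacity = 3 + 9 + 12 + 2 = 26.

26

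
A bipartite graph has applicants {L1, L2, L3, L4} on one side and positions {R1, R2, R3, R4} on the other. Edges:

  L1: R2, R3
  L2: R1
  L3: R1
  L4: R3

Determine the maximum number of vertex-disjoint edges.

Unit-capacity flow: source→left, listed edges, right→sink; max matching = max flow.
Augmenting path L1→R2 (+1); matched 1.
Augmenting path L2→R1 (+1); matched 2.
Augmenting path L4→R3 (+1); matched 3.
No augmenting path remains; maximum matching = 3.
König certificate: {L1, L4, R1} is a vertex cover of size 3 (every listed pair touches it), so no matching can be larger.

3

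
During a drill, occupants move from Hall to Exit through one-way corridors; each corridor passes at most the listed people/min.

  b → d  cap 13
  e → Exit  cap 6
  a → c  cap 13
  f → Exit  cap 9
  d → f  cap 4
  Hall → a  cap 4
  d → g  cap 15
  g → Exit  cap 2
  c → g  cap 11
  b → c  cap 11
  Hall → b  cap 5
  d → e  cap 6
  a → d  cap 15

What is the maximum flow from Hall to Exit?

9

Augment Hall→a→c→g→Exit: bottleneck 2, flow now 2.
Augment Hall→a→d→e→Exit: bottleneck 2, flow now 4.
Augment Hall→b→d→e→Exit: bottleneck 4, flow now 8.
Augment Hall→b→d→f→Exit: bottleneck 1, flow now 9.
No augmenting path remains; maximum flow = 9.
In the residual graph, reachable from Hall: {Hall}.
Min-cut edges: Hall→a (4), Hall→b (5); capacity 4 + 5 = 9.
This cut is saturated, so no flow can exceed 9.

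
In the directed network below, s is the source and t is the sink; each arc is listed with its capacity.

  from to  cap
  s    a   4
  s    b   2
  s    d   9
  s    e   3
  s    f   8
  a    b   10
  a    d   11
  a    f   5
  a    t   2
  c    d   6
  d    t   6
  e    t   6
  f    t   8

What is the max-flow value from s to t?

19

Augment s→a→t: bottleneck 2, flow now 2.
Augment s→d→t: bottleneck 6, flow now 8.
Augment s→e→t: bottleneck 3, flow now 11.
Augment s→f→t: bottleneck 8, flow now 19.
No augmenting path remains; maximum flow = 19.
In the residual graph, reachable from s: {s, a, b, d, f}.
Min-cut edges: s→e (3), a→t (2), d→t (6), f→t (8); capacity 3 + 2 + 6 + 8 = 19.
This cut is saturated, so no flow can exceed 19.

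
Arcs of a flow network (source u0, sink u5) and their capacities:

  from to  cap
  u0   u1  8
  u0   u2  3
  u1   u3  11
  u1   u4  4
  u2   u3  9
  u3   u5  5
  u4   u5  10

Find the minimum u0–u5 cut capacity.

9

Augment u0→u1→u3→u5: bottleneck 5, flow now 5.
Augment u0→u1→u4→u5: bottleneck 3, flow now 8.
Augment u0→u2→u3→u1→u4→u5: bottleneck 1, flow now 9. (uses reverse residual edge)
No augmenting path remains; maximum flow = 9.
By max-flow min-cut, the minimum cut capacity equals the max flow.
In the residual graph, reachable from u0: {u0, u1, u2, u3}.
Min-cut edges: u1→u4 (4), u3→u5 (5); capacity 4 + 5 = 9.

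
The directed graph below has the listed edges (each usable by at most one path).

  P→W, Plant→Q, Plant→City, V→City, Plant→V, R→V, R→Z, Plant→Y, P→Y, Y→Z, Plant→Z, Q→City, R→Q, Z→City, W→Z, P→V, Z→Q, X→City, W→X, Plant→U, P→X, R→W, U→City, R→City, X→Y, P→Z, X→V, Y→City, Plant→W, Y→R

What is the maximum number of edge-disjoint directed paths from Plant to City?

7

Assign every edge capacity 1; by Menger, the answer equals the max flow.
Path Plant→City (+1); total 1.
Path Plant→Q→City (+1); total 2.
Path Plant→U→City (+1); total 3.
Path Plant→V→City (+1); total 4.
Path Plant→Y→City (+1); total 5.
Path Plant→Z→City (+1); total 6.
Path Plant→W→X→City (+1); total 7.
No residual Plant→City path; max flow = 7.
Certifying cut of size 7: {Plant→City, Plant→Q, Plant→U, Plant→V, Plant→W, Plant→Y, Plant→Z}.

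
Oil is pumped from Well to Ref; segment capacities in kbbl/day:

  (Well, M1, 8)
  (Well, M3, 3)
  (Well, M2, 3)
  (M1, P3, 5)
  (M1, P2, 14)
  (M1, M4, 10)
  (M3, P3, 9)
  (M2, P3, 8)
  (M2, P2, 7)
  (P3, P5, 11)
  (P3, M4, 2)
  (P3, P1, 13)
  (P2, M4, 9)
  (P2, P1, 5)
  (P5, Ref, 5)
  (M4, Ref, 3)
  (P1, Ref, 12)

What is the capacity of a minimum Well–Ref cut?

14

Augment Well→M1→M4→Ref: bottleneck 3, flow now 3.
Augment Well→M1→P3→P5→Ref: bottleneck 5, flow now 8.
Augment Well→M3→P3→P1→Ref: bottleneck 3, flow now 11.
Augment Well→M2→P3→P1→Ref: bottleneck 3, flow now 14.
No augmenting path remains; maximum flow = 14.
By max-flow min-cut, the minimum cut capacity equals the max flow.
In the residual graph, reachable from Well: {Well}.
Min-cut edges: Well→M1 (8), Well→M3 (3), Well→M2 (3); capacity 8 + 3 + 3 = 14.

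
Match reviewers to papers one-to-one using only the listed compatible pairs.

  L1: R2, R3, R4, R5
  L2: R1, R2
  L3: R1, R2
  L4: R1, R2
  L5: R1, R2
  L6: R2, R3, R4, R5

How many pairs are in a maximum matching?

4

Unit-capacity flow: source→left, listed edges, right→sink; max matching = max flow.
Augmenting path L1→R2 (+1); matched 1.
Augmenting path L2→R1 (+1); matched 2.
Augmenting path L6→R3 (+1); matched 3.
Augmenting path L3→R2→L1→R4 (+1); matched 4.
No augmenting path remains; maximum matching = 4.
König certificate: {L1, L6, R1, R2} is a vertex cover of size 4 (every listed pair touches it), so no matching can be larger.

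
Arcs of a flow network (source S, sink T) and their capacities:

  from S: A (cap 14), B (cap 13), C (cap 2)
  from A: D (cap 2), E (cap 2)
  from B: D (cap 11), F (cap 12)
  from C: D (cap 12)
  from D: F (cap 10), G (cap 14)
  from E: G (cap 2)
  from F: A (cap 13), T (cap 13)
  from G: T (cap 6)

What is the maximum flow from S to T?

Augment S→B→F→T: bottleneck 12, flow now 12.
Augment S→A→D→F→T: bottleneck 1, flow now 13.
Augment S→A→D→G→T: bottleneck 1, flow now 14.
Augment S→A→E→G→T: bottleneck 2, flow now 16.
Augment S→B→D→G→T: bottleneck 1, flow now 17.
Augment S→C→D→G→T: bottleneck 2, flow now 19.
No augmenting path remains; maximum flow = 19.
In the residual graph, reachable from S: {S, A}.
Min-cut edges: S→B (13), S→C (2), A→D (2), A→E (2); capacity 13 + 2 + 2 + 2 = 19.
This cut is saturated, so no flow can exceed 19.

19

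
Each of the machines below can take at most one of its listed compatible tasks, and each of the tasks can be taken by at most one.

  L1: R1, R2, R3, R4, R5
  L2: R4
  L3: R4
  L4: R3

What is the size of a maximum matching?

3

Unit-capacity flow: source→left, listed edges, right→sink; max matching = max flow.
Augmenting path L1→R1 (+1); matched 1.
Augmenting path L2→R4 (+1); matched 2.
Augmenting path L4→R3 (+1); matched 3.
No augmenting path remains; maximum matching = 3.
König certificate: {L1, L4, R4} is a vertex cover of size 3 (every listed pair touches it), so no matching can be larger.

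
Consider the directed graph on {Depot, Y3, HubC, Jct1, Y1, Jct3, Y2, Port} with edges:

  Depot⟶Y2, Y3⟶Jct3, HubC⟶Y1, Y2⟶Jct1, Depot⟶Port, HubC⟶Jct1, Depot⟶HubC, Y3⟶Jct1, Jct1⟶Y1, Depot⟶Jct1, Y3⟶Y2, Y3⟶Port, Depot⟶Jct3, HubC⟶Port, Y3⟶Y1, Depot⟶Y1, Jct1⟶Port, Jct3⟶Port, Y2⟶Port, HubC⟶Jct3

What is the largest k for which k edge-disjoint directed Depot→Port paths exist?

5

Assign every edge capacity 1; by Menger, the answer equals the max flow.
Path Depot→Port (+1); total 1.
Path Depot→HubC→Port (+1); total 2.
Path Depot→Jct1→Port (+1); total 3.
Path Depot→Jct3→Port (+1); total 4.
Path Depot→Y2→Port (+1); total 5.
No residual Depot→Port path; max flow = 5.
Certifying cut of size 5: {Depot→HubC, Depot→Jct1, Depot→Jct3, Depot→Port, Depot→Y2}.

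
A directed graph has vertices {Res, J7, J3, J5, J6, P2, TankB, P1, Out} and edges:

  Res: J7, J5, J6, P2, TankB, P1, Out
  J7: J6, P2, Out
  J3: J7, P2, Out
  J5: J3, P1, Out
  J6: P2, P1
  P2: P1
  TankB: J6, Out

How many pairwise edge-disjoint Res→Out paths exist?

4

Assign every edge capacity 1; by Menger, the answer equals the max flow.
Path Res→Out (+1); total 1.
Path Res→J7→Out (+1); total 2.
Path Res→J5→Out (+1); total 3.
Path Res→TankB→Out (+1); total 4.
No residual Res→Out path; max flow = 4.
Certifying cut of size 4: {Res→J5, Res→J7, Res→Out, Res→TankB}.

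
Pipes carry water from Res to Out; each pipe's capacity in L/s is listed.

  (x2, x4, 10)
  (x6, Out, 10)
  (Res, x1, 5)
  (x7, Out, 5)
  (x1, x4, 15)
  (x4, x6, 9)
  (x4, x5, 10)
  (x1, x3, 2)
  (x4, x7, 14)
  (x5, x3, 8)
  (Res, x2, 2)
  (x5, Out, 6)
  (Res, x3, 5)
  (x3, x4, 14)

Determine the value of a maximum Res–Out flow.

12

Augment Res→x1→x4→x5→Out: bottleneck 5, flow now 5.
Augment Res→x2→x4→x5→Out: bottleneck 1, flow now 6.
Augment Res→x2→x4→x6→Out: bottleneck 1, flow now 7.
Augment Res→x3→x4→x6→Out: bottleneck 5, flow now 12.
No augmenting path remains; maximum flow = 12.
In the residual graph, reachable from Res: {Res}.
Min-cut edges: Res→x1 (5), Res→x2 (2), Res→x3 (5); capacity 5 + 2 + 5 = 12.
This cut is saturated, so no flow can exceed 12.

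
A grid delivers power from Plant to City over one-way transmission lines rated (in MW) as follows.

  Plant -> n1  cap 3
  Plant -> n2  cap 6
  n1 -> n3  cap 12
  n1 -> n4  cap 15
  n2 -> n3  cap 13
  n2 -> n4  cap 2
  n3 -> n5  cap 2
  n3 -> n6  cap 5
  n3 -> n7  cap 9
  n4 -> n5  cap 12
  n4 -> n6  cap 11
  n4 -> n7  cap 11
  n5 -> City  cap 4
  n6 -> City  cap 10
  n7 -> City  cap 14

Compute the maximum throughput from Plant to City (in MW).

9

Augment Plant→n1→n3→n5→City: bottleneck 2, flow now 2.
Augment Plant→n1→n3→n6→City: bottleneck 1, flow now 3.
Augment Plant→n2→n3→n6→City: bottleneck 4, flow now 7.
Augment Plant→n2→n3→n7→City: bottleneck 2, flow now 9.
No augmenting path remains; maximum flow = 9.
In the residual graph, reachable from Plant: {Plant}.
Min-cut edges: Plant→n1 (3), Plant→n2 (6); capacity 3 + 6 = 9.
This cut is saturated, so no flow can exceed 9.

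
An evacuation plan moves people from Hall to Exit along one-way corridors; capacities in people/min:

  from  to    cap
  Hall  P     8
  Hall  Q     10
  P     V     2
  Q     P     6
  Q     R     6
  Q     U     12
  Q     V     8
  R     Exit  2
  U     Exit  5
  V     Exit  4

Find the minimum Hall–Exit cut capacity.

11

Augment Hall→P→V→Exit: bottleneck 2, flow now 2.
Augment Hall→Q→R→Exit: bottleneck 2, flow now 4.
Augment Hall→Q→U→Exit: bottleneck 5, flow now 9.
Augment Hall→Q→V→Exit: bottleneck 2, flow now 11.
No augmenting path remains; maximum flow = 11.
By max-flow min-cut, the minimum cut capacity equals the max flow.
In the residual graph, reachable from Hall: {Hall, P, Q, R, U, V}.
Min-cut edges: R→Exit (2), U→Exit (5), V→Exit (4); capacity 2 + 5 + 4 = 11.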